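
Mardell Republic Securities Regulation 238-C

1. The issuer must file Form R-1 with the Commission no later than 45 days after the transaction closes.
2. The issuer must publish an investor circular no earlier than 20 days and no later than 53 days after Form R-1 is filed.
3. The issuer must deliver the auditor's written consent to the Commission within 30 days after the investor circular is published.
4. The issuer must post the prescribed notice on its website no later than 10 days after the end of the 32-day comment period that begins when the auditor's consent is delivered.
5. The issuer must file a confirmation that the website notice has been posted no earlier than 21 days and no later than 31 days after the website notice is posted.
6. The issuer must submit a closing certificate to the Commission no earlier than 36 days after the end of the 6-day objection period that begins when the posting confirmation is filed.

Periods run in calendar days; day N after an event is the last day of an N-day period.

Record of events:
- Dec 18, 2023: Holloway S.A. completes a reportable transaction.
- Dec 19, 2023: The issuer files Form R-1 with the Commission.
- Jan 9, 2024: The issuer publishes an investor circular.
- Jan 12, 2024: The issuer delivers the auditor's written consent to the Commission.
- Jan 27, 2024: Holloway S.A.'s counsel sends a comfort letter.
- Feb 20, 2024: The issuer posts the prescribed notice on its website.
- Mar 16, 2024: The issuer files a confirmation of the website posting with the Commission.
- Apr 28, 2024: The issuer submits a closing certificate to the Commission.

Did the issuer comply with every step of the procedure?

Step 1 — counting 45 days from Dec 18, 2023 (when the transaction closes) gives a deadline of Feb 1, 2024; Dec 19, 2023 is within that limit.
Step 2 — 20 and 53 days from Dec 19, 2023 (when Form R-1 is filed) are Jan 8, 2024 and Feb 10, 2024 respectively; done Jan 9, 2024 — within the window.
Step 3 — counting 30 days from Jan 9, 2024 (when the investor circular is published) gives a deadline of Feb 8, 2024; done Jan 12, 2024 — timely.
Step 4 — counting 10 days from Feb 13, 2024 (end of the 32-day comment period, which began when the auditor's consent is delivered on Jan 12, 2024) gives a deadline of Feb 23, 2024; done Feb 20, 2024 — timely.
Step 5 — 21 and 31 days from Feb 20, 2024 (when the website notice is posted) are Mar 12, 2024 and Mar 22, 2024 respectively; done Mar 16, 2024, which is between those dates.
Step 6 — must wait 36 days from Mar 22, 2024 (end of the 6-day objection period, which began when the posting confirmation is filed on Mar 16, 2024), so not before Apr 27, 2024; done Apr 28, 2024 — permitted.

Yes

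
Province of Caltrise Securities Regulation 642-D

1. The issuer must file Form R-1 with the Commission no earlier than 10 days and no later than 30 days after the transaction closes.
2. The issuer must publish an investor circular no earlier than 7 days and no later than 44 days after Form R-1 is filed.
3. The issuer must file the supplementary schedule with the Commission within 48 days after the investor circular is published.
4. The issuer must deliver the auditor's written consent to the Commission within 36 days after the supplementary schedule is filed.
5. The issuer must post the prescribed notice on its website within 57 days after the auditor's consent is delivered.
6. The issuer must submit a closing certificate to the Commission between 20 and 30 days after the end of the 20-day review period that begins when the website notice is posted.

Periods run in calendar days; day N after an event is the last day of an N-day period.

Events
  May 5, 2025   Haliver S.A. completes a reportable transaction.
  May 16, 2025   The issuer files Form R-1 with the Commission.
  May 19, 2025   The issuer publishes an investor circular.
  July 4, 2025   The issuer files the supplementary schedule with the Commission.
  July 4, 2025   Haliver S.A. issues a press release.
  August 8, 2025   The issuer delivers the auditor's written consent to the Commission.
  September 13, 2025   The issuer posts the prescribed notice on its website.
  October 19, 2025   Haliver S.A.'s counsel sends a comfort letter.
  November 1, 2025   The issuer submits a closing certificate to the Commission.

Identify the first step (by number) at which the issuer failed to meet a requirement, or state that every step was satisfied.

Step 2

Step 1 — 10 and 30 days from May 5, 2025 (when the transaction closes) are May 15, 2025 and June 4, 2025 respectively; done May 16, 2025, which is between those dates.
Step 2 — 7 and 44 days from May 16, 2025 (when Form R-1 is filed) are May 23, 2025 and June 29, 2025 respectively; done May 19, 2025 — 4 days before the window opened.
The procedure was therefore not followed at step 2.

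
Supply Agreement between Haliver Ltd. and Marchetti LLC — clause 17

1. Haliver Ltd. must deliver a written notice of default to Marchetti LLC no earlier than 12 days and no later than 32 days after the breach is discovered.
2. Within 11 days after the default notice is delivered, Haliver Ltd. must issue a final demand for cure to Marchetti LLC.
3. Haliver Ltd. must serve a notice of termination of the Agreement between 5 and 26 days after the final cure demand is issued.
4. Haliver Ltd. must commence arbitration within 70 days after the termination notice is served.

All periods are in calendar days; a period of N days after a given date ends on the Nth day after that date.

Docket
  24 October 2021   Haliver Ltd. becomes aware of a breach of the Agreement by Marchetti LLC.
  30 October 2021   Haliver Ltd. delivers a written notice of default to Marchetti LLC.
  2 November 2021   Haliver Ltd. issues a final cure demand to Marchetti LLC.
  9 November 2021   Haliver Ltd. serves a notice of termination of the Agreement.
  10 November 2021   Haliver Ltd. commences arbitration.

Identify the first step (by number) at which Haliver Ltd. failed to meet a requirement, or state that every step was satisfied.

Step 1 — 12 and 32 days from 24 October 2021 (when the breach is discovered) are 5 November 2021 and 25 November 2021 respectively; done 30 October 2021 — 6 days before the window opened.

Step 1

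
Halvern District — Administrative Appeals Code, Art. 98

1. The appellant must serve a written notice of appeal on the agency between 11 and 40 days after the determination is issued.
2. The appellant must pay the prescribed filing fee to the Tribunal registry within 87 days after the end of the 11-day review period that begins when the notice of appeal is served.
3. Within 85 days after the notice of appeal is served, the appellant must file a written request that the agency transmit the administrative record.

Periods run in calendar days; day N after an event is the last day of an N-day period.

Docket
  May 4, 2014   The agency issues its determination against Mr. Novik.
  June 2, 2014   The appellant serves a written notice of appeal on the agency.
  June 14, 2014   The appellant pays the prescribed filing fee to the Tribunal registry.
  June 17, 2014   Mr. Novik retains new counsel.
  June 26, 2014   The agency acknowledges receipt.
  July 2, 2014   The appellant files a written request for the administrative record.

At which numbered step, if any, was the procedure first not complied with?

None — every step was satisfied

(1) the permitted window runs from May 4, 2014 + 11 = May 15, 2014 to May 4, 2014 + 40 = June 13, 2014; done June 2, 2014, which is between those dates.
(2) due by June 13, 2014 + 87 days = September 8, 2014; completed June 14, 2014, before the deadline.
(3) due by June 2, 2014 + 85 days = August 26, 2014; completed July 2, 2014, before the deadline.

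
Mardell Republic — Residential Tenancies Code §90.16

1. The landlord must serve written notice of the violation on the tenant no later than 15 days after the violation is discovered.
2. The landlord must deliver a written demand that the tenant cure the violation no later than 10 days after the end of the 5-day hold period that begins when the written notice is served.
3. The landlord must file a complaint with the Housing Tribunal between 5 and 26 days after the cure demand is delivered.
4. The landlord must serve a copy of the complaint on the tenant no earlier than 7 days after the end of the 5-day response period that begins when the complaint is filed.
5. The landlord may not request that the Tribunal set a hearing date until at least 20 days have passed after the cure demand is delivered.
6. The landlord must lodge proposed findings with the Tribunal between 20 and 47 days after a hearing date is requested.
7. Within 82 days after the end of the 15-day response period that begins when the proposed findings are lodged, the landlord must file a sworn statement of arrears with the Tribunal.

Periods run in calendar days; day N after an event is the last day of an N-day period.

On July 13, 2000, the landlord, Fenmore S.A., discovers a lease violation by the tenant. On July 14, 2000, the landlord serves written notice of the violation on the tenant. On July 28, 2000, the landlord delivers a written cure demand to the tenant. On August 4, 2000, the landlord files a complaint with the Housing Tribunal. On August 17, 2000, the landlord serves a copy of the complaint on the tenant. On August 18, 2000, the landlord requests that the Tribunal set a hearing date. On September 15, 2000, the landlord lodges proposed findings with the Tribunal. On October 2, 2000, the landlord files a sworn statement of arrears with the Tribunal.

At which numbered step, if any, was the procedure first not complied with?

(1) due by July 13, 2000 + 15 days = July 28, 2000; July 14, 2000 is within that limit.
(2) due by July 19, 2000 + 10 days = July 29, 2000; done July 28, 2000 — timely.
(3) the permitted window runs from July 28, 2000 + 5 = August 2, 2000 to July 28, 2000 + 26 = August 23, 2000; done August 4, 2000 — within the window.
(4) permitted from August 9, 2000 + 7 days = August 16, 2000 onward; done August 17, 2000 — permitted.
(5) permitted from July 28, 2000 + 20 days = August 17, 2000 onward; done August 18, 2000, after the minimum wait.
(6) the permitted window runs from August 18, 2000 + 20 = September 7, 2000 to August 18, 2000 + 47 = October 4, 2000; done September 15, 2000 — within the window.
(7) due by September 30, 2000 + 82 days = December 21, 2000; October 2, 2000 is within that limit.

None — every step was satisfied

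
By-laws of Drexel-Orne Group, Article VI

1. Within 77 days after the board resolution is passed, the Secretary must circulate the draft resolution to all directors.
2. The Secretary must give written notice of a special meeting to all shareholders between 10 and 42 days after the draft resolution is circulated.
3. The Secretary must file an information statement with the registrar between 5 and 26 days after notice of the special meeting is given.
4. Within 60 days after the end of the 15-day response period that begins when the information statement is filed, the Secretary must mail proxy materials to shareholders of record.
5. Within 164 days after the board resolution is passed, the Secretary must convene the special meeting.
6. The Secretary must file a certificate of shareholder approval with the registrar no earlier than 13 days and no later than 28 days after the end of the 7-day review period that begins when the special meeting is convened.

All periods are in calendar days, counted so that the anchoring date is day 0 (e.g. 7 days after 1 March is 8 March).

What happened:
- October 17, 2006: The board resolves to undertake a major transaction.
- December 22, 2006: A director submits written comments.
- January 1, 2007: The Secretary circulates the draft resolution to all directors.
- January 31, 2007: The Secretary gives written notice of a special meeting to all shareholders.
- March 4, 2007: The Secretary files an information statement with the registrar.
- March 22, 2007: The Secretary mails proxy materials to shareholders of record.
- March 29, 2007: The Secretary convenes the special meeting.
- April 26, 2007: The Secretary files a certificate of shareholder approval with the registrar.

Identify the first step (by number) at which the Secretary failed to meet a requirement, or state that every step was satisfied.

Step 3

(1) due by October 17, 2006 + 77 days = January 2, 2007; January 1, 2007 is within that limit.
(2) the permitted window runs from January 1, 2007 + 10 = January 11, 2007 to January 1, 2007 + 42 = February 12, 2007; January 31, 2007 falls inside that range.
(3) the permitted window runs from January 31, 2007 + 5 = February 5, 2007 to January 31, 2007 + 26 = February 26, 2007; March 4, 2007 is 6 days past the end of the window.
No need to go further; step 3 was not satisfied.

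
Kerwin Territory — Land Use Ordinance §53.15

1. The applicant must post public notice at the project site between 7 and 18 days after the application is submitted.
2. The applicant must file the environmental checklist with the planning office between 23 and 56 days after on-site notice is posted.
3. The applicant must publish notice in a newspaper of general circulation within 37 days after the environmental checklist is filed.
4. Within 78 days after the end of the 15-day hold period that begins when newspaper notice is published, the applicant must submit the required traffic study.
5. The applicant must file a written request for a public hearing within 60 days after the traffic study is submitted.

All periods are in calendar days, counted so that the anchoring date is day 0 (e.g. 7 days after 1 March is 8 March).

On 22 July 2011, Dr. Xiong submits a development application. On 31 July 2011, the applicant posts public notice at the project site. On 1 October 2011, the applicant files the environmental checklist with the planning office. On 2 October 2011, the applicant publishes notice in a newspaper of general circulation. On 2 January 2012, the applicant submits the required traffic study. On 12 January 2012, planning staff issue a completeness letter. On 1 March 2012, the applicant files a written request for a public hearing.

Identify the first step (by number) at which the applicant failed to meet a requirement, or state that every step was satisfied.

Step 2

Step 1 — 7 and 18 days from 22 July 2011 (when the application is submitted) are 29 July 2011 and 9 August 2011 respectively; 31 July 2011 falls inside that range.
Step 2 — 23 and 56 days from 31 July 2011 (when on-site notice is posted) are 23 August 2011 and 25 September 2011 respectively; done 1 October 2011 — 6 days after the window closed.
No need to go further; step 2 was not satisfied.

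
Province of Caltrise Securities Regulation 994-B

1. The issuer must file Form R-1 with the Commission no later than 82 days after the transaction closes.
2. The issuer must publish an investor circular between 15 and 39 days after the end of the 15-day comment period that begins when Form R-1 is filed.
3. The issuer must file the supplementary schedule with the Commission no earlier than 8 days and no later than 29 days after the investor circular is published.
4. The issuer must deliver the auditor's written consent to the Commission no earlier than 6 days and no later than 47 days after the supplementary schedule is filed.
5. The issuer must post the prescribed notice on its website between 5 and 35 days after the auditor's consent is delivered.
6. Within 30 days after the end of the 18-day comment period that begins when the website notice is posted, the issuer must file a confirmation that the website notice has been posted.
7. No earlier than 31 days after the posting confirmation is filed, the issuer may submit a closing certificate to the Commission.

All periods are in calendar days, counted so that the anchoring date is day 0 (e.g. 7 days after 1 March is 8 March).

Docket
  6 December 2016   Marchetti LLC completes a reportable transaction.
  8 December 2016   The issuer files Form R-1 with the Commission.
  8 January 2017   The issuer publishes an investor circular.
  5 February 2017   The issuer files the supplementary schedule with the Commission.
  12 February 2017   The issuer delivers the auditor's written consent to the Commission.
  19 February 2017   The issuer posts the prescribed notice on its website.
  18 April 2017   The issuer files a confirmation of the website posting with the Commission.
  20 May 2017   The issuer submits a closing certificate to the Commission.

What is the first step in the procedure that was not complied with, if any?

Step 6

(1) due by 6 December 2016 + 82 days = 26 February 2017; done 8 December 2016 — timely.
(2) the permitted window runs from 23 December 2016 + 15 = 7 January 2017 to 23 December 2016 + 39 = 31 January 2017; 8 January 2017 falls inside that range.
(3) the permitted window runs from 8 January 2017 + 8 = 16 January 2017 to 8 January 2017 + 29 = 6 February 2017; done 5 February 2017, which is between those dates.
(4) the permitted window runs from 5 February 2017 + 6 = 11 February 2017 to 5 February 2017 + 47 = 24 March 2017; done 12 February 2017, which is between those dates.
(5) the permitted window runs from 12 February 2017 + 5 = 17 February 2017 to 12 February 2017 + 35 = 19 March 2017; done 19 February 2017 — within the window.
(6) due by 9 March 2017 + 30 days = 8 April 2017; done 18 April 2017 — 10 days late.
The procedure was therefore not followed at step 6.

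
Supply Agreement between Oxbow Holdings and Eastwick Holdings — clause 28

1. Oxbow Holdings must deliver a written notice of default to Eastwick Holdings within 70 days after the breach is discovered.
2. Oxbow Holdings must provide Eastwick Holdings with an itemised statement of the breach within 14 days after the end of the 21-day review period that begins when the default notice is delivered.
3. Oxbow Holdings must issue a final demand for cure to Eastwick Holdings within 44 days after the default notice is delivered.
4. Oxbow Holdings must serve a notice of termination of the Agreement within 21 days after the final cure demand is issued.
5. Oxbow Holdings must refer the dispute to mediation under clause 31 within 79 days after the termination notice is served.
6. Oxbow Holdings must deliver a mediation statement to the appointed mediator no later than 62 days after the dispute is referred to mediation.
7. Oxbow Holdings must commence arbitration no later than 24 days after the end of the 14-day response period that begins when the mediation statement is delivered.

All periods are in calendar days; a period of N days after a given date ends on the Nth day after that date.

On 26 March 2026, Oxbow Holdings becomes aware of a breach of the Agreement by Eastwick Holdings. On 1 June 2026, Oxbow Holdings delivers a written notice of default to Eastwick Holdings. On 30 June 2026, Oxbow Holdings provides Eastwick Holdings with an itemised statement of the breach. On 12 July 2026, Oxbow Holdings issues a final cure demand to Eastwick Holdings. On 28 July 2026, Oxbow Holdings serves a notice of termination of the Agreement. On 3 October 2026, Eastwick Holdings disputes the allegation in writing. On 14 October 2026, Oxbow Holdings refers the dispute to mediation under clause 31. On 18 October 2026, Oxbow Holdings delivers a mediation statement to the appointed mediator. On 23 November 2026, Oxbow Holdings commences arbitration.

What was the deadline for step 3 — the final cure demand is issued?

Step 3 runs from 1 June 2026, when the default notice is delivered. 44 days after 1 June 2026 is 15 July 2026.

15 July 2026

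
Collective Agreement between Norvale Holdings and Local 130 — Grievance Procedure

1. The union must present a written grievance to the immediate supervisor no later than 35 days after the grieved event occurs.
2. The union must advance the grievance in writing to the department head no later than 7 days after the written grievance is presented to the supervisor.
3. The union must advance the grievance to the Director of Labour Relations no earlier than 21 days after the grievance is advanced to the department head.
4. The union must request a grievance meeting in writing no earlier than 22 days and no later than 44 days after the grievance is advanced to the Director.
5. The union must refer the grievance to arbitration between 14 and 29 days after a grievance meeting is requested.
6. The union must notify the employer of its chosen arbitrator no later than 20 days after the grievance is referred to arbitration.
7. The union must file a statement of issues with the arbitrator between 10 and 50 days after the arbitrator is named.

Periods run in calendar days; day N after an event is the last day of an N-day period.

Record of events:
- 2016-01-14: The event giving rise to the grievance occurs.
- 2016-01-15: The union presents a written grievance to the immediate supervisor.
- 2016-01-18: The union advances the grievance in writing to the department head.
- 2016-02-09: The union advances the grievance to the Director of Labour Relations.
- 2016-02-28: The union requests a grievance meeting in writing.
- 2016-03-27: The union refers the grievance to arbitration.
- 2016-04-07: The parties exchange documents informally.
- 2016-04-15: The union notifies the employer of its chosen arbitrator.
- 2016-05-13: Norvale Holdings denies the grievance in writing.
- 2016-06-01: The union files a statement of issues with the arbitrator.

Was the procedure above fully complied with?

No

Step 1 — counting 35 days from 2016-01-14 (when the grieved event occurs) gives a deadline of 2016-02-18; 2016-01-15 is within that limit.
Step 2 — counting 7 days from 2016-01-15 (when the written grievance is presented to the supervisor) gives a deadline of 2016-01-22; 2016-01-18 is within that limit.
Step 3 — must wait 21 days from 2016-01-18 (when the grievance is advanced to the department head), so not before 2016-02-08; done 2016-02-09, after the minimum wait.
Step 4 — 22 and 44 days from 2016-02-09 (when the grievance is advanced to the Director) are 2016-03-02 and 2016-03-24 respectively; 2016-02-28 is 3 days too early.
The procedure was therefore not followed at step 4.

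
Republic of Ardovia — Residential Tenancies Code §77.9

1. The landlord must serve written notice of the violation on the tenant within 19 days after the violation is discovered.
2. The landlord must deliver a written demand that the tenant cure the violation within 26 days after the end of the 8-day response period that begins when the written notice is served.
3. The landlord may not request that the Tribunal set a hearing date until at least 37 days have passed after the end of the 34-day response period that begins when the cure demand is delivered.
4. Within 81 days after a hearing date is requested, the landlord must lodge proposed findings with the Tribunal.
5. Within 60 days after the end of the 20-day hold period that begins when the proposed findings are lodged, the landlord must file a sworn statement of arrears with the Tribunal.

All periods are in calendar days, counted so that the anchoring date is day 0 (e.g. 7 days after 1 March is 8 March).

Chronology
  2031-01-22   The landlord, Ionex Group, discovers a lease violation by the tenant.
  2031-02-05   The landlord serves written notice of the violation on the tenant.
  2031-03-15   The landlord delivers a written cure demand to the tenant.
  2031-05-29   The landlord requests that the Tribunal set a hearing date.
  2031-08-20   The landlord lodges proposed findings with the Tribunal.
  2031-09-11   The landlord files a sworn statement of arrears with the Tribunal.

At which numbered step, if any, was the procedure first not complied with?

Step 2

Step 1: 19 days after 2031-01-22 (when the violation is discovered) is 2031-02-10; 2031-02-05 is within that limit.
Step 2: 26 days after 2031-02-13 (end of the 8-day response period, which began when the written notice is served on 2031-02-05) is 2031-03-11; 2031-03-15 misses that deadline by 4 days.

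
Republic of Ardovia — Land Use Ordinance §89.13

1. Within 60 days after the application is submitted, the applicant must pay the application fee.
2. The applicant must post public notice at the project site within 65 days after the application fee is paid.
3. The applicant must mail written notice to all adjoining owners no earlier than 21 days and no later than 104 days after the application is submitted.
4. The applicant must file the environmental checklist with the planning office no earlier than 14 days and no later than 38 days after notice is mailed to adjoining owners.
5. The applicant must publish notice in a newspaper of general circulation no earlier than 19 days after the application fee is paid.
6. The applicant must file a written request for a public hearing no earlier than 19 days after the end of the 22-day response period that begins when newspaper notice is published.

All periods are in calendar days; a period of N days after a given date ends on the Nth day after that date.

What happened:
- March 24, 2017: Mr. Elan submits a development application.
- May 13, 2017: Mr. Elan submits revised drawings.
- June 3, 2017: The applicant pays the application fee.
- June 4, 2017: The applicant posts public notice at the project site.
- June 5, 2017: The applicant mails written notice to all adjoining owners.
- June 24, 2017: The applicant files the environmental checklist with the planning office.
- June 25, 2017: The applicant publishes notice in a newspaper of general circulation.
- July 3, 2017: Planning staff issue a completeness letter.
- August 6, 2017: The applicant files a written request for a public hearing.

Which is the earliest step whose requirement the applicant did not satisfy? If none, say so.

Step 1

Step 1: 60 days after March 24, 2017 (when the application is submitted) is May 23, 2017; done June 3, 2017 — 11 days late.
No need to go further; step 1 was not satisfied.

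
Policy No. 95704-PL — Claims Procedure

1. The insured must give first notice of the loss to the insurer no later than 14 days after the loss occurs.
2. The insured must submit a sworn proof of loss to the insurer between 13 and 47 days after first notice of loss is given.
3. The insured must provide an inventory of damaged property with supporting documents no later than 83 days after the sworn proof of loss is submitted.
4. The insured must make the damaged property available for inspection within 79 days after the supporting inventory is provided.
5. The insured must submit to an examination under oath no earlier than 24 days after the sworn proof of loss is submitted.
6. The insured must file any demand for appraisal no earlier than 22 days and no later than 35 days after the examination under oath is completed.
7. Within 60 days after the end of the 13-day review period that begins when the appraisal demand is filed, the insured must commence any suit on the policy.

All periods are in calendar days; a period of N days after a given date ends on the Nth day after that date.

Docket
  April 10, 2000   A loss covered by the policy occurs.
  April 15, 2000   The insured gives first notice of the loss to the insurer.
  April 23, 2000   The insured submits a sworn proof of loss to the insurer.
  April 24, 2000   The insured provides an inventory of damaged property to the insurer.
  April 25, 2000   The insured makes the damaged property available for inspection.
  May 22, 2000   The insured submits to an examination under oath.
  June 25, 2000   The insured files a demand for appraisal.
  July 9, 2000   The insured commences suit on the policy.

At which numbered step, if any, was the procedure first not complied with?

(1) due by April 10, 2000 + 14 days = April 24, 2000; completed April 15, 2000, before the deadline.
(2) the permitted window runs from April 15, 2000 + 13 = April 28, 2000 to April 15, 2000 + 47 = June 1, 2000; April 23, 2000 is 5 days too early.
That is the first point of non-compliance.

Step 2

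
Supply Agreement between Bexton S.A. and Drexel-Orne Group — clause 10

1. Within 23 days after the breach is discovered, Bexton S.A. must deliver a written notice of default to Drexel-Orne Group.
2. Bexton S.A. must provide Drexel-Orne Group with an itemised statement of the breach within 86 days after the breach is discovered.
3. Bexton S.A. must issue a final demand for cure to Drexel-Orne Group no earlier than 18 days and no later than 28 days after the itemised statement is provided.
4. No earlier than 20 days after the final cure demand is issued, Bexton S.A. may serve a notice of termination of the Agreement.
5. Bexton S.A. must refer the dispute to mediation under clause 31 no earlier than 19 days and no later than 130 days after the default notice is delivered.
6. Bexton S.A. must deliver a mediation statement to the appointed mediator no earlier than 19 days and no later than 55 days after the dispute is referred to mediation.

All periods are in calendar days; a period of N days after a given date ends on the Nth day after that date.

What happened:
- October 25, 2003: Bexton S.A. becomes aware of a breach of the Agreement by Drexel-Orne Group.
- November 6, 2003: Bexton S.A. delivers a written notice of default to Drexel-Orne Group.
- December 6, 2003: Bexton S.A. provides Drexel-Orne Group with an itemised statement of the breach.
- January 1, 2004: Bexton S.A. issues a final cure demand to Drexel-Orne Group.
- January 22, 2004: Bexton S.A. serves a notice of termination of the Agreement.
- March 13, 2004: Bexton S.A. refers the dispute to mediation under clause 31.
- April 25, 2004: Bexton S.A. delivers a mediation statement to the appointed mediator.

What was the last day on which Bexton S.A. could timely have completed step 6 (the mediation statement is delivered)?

Step 6 runs from March 13, 2004, when the dispute is referred to mediation. The window is 19–55 days after March 13, 2004; it closes on May 7, 2004.

May 7, 2004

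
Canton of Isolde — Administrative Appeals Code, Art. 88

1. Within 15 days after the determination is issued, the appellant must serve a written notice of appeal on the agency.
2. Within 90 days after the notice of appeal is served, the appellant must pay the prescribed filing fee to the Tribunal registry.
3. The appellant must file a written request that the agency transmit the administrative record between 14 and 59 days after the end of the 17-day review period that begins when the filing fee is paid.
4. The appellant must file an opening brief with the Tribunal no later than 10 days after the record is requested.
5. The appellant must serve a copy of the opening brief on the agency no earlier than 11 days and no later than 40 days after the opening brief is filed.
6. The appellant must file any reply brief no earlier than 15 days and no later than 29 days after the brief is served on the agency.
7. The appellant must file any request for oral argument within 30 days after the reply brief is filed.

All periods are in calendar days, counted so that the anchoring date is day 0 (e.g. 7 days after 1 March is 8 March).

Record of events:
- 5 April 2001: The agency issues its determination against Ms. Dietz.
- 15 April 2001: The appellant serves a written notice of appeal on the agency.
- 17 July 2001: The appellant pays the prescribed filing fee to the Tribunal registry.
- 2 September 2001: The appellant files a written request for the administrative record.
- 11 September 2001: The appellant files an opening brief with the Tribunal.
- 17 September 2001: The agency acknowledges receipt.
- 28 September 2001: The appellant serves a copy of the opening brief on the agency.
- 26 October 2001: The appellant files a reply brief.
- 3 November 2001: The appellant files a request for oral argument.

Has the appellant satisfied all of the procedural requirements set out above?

No

(1) due by 5 April 2001 + 15 days = 20 April 2001; done 15 April 2001 — timely.
(2) due by 15 April 2001 + 90 days = 14 July 2001; not done until 17 July 2001, 3 days after the deadline.
Later steps need not be reached.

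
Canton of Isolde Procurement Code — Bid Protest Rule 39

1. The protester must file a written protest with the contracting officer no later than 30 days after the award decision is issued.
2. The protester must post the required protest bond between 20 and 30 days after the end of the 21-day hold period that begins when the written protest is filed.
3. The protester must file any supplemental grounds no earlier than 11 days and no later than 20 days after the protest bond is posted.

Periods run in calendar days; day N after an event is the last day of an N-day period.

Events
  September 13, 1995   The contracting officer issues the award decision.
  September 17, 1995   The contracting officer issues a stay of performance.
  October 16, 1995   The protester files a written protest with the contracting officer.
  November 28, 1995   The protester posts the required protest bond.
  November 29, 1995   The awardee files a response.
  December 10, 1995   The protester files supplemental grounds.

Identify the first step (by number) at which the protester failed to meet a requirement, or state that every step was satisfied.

Step 1 — counting 30 days from September 13, 1995 (when the award decision is issued) gives a deadline of October 13, 1995; October 16, 1995 misses that deadline by 3 days.

Step 1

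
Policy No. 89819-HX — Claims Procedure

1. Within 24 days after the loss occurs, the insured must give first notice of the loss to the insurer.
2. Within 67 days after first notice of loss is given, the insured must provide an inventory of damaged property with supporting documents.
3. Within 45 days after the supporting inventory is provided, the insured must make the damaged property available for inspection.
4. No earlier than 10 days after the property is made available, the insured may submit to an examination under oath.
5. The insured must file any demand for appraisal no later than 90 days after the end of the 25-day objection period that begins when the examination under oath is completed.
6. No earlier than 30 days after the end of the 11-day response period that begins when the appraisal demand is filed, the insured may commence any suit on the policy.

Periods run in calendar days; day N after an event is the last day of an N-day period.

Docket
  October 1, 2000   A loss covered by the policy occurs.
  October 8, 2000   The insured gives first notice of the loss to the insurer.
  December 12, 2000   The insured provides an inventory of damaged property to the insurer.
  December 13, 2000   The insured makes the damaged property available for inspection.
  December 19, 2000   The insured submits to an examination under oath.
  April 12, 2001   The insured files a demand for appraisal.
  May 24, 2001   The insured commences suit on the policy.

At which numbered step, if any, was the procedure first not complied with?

Step 4

(1) due by October 1, 2000 + 24 days = October 25, 2000; October 8, 2000 is within that limit.
(2) due by October 8, 2000 + 67 days = December 14, 2000; completed December 12, 2000, before the deadline.
(3) due by December 12, 2000 + 45 days = January 26, 2001; completed December 13, 2000, before the deadline.
(4) permitted from December 13, 2000 + 10 days = December 23, 2000 onward; acted on December 19, 2000, 4 days prematurely.
Later steps need not be reached.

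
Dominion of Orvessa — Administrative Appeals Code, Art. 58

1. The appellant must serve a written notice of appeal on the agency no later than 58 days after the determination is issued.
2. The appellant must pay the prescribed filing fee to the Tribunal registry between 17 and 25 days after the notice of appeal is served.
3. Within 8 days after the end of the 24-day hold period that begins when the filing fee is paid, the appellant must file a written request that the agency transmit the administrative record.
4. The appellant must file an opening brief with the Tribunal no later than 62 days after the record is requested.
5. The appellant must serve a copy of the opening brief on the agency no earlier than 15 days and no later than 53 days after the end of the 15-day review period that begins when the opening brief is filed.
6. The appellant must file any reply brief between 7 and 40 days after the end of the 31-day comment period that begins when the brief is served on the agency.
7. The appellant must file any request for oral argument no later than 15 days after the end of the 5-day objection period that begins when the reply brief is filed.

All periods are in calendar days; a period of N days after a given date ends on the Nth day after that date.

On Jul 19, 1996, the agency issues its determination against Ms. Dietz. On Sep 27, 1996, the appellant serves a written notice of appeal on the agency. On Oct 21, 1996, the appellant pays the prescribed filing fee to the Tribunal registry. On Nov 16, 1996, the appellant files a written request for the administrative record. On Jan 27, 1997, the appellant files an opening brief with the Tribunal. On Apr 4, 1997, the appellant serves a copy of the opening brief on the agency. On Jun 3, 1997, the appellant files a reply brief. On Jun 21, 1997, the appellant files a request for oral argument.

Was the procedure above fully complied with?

No

(1) due by Jul 19, 1996 + 58 days = Sep 15, 1996; not done until Sep 27, 1996, 12 days after the deadline.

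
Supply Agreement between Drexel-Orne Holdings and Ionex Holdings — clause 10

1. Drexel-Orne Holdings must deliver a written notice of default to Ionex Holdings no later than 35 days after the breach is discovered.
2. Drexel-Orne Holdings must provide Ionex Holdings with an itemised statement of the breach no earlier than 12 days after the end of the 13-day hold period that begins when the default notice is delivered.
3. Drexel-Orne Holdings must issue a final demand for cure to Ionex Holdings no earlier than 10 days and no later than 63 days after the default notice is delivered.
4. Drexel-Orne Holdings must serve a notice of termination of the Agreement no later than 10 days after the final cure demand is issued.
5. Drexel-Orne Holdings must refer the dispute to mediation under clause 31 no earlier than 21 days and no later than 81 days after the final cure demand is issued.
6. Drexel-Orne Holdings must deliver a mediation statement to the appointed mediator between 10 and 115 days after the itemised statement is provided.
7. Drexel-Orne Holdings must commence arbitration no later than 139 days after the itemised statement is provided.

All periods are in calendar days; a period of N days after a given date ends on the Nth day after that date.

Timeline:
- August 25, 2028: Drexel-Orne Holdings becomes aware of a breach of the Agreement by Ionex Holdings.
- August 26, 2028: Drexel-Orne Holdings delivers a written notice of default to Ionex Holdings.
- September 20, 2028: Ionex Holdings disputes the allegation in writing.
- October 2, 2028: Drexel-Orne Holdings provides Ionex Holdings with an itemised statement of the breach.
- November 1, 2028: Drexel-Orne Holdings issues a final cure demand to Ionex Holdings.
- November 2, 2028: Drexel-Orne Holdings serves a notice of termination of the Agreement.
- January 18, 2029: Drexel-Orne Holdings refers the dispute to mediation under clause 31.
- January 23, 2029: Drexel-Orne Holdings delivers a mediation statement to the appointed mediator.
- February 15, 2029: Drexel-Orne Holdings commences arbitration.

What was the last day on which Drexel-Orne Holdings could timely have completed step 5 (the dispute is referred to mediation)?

Step 5 runs from November 1, 2028, when the final cure demand is issued. The window is 21–81 days after November 1, 2028; it closes on January 21, 2029.

January 21, 2029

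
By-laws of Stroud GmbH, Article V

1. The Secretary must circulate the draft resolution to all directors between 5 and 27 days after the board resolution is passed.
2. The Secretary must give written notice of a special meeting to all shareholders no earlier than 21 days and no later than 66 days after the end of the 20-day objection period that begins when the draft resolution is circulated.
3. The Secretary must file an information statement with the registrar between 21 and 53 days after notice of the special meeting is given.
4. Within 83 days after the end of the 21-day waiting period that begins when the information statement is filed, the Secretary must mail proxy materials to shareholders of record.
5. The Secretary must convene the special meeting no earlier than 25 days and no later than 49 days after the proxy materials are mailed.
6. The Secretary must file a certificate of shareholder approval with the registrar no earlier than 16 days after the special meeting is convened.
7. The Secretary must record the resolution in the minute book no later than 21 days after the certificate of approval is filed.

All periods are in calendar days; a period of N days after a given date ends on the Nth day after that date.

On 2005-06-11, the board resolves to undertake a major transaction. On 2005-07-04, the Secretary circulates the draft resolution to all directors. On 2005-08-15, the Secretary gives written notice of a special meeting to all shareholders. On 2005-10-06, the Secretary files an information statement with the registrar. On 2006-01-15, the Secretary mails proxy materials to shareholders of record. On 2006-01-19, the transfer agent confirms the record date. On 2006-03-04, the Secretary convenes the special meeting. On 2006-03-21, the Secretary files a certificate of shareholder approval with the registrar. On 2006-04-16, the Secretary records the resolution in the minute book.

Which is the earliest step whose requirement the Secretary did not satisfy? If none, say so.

Step 1: the window is 5–27 days after 2005-06-11 (when the board resolution is passed), so 2005-06-16 through 2005-07-08; done 2005-07-04, which is between those dates.
Step 2: the window is 21–66 days after 2005-07-24 (end of the 20-day objection period, which began when the draft resolution is circulated on 2005-07-04), so 2005-08-14 through 2005-09-28; 2005-08-15 falls inside that range.
Step 3: the window is 21–53 days after 2005-08-15 (when notice of the special meeting is given), so 2005-09-05 through 2005-10-07; 2005-10-06 falls inside that range.
Step 4: 83 days after 2005-10-27 (end of the 21-day waiting period, which began when the information statement is filed on 2005-10-06) is 2006-01-18; 2006-01-15 is within that limit.
Step 5: the window is 25–49 days after 2006-01-15 (when the proxy materials are mailed), so 2006-02-09 through 2006-03-05; 2006-03-04 falls inside that range.
Step 6: the earliest permitted date is 16 days after 2006-03-04 (when the special meeting is convened), i.e. 2006-03-20; done 2006-03-21, after the minimum wait.
Step 7: 21 days after 2006-03-21 (when the certificate of approval is filed) is 2006-04-11; 2006-04-16 misses that deadline by 5 days.

Step 7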